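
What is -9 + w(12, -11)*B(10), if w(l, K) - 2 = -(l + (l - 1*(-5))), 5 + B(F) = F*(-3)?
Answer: 936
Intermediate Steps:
B(F) = -5 - 3*F (B(F) = -5 + F*(-3) = -5 - 3*F)
w(l, K) = -3 - 2*l (w(l, K) = 2 - (l + (l - 1*(-5))) = 2 - (l + (l + 5)) = 2 - (l + (5 + l)) = 2 - (5 + 2*l) = 2 + (-5 - 2*l) = -3 - 2*l)
-9 + w(12, -11)*B(10) = -9 + (-3 - 2*12)*(-5 - 3*10) = -9 + (-3 - 24)*(-5 - 30) = -9 - 27*(-35) = -9 + 945 = 936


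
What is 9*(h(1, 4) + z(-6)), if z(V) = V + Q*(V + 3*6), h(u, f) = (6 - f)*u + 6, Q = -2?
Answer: -198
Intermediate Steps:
h(u, f) = 6 + u*(6 - f) (h(u, f) = u*(6 - f) + 6 = 6 + u*(6 - f))
z(V) = -36 - V (z(V) = V - 2*(V + 3*6) = V - 2*(V + 18) = V - 2*(18 + V) = V + (-36 - 2*V) = -36 - V)
9*(h(1, 4) + z(-6)) = 9*((6 + 6*1 - 1*4*1) + (-36 - 1*(-6))) = 9*((6 + 6 - 4) + (-36 + 6)) = 9*(8 - 30) = 9*(-22) = -198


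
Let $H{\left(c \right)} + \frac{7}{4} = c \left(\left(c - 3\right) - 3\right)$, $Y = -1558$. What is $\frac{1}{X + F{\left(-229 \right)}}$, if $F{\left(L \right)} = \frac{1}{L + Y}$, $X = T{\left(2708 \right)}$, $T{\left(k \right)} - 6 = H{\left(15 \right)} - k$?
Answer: $- \frac{7148}{18361429} \approx -0.00038929$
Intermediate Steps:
$H{\left(c \right)} = - \frac{7}{4} + c \left(-6 + c\right)$ ($H{\left(c \right)} = - \frac{7}{4} + c \left(\left(c - 3\right) - 3\right) = - \frac{7}{4} + c \left(\left(-3 + c\right) - 3\right) = - \frac{7}{4} + c \left(-6 + c\right)$)
$T{\left(k \right)} = \frac{557}{4} - k$ ($T{\left(k \right)} = 6 - \left(- \frac{533}{4} + k\right) = \frac{557}{4} - k$)
$X = - \frac{10275}{4}$ ($X = \frac{557}{4} - 2708 = - \frac{10275}{4} \approx -2568.8$)
$F{\left(L \right)} = \frac{1}{-1558 + L}$ ($F{\left(L \right)} = \frac{1}{L - 1558} = \frac{1}{-1558 + L}$)
$\frac{1}{X + F{\left(-229 \right)}} = \frac{1}{- \frac{10275}{4} + \frac{1}{-1558 - 229}} = \frac{1}{- \frac{10275}{4} + \frac{1}{-1787}} = \frac{1}{- \frac{10275}{4} - \frac{1}{1787}} = \frac{1}{- \frac{18361429}{7148}} = - \frac{7148}{18361429}$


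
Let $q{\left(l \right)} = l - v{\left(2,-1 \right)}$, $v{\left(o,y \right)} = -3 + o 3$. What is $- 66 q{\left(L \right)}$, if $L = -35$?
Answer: $2508$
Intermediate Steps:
$v{\left(o,y \right)} = -3 + 3 o$
$q{\left(l \right)} = -3 + l$ ($q{\left(l \right)} = l - \left(-3 + 3 \cdot 2\right) = l - \left(-3 + 6\right) = l - 3 = -3 + l$)
$- 66 q{\left(L \right)} = - 66 \left(-3 - 35\right) = \left(-66\right) \left(-38\right) = 2508$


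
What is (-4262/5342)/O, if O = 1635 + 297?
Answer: -2131/5160372 ≈ -0.00041295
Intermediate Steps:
O = 1932
(-4262/5342)/O = -4262/5342/1932 = -4262*1/5342*(1/1932) = -2131/2671*1/1932 = -2131/5160372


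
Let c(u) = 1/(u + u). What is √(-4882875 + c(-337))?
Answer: I*√2218172924174/674 ≈ 2209.7*I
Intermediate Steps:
c(u) = 1/(2*u)
√(-4882875 + c(-337)) = √(-4882875 + (½)/(-337)) = √(-4882875 + (½)*(-1/337)) = √(-4882875 - 1/674) = √(-3291057751/674) = I*√2218172924174/674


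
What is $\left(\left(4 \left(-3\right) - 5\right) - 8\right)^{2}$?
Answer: $625$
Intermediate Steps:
$\left(\left(4 \left(-3\right) - 5\right) - 8\right)^{2} = \left(\left(-12 - 5\right) - 8\right)^{2} = \left(-17 - 8\right)^{2} = \left(-25\right)^{2} = 625$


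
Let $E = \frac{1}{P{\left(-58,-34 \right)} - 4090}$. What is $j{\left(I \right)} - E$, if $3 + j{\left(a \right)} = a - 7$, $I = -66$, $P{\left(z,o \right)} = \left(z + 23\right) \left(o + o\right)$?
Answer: $- \frac{129959}{1710} \approx -75.999$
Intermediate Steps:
$P{\left(z,o \right)} = 2 o \left(23 + z\right)$ ($P{\left(z,o \right)} = \left(23 + z\right) 2 o = 2 o \left(23 + z\right)$)
$j{\left(a \right)} = -10 + a$ ($j{\left(a \right)} = -3 + \left(a - 7\right) = -3 + \left(-7 + a\right) = -10 + a$)
$E = - \frac{1}{1710}$ ($E = \frac{1}{2 \left(-34\right) \left(23 - 58\right) - 4090} = \frac{1}{2 \left(-34\right) \left(-35\right) - 4090} = \frac{1}{2380 - 4090} = \frac{1}{-1710} = - \frac{1}{1710} \approx -0.0005848$)
$j{\left(I \right)} - E = \left(-10 - 66\right) - - \frac{1}{1710} = -76 + \frac{1}{1710} = - \frac{129959}{1710}$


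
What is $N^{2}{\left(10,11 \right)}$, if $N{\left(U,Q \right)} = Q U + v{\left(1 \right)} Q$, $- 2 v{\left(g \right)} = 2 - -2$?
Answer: $7744$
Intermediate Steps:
$v{\left(g \right)} = -2$ ($v{\left(g \right)} = - \frac{2 - -2}{2} = - \frac{2 + 2}{2} = \left(- \frac{1}{2}\right) 4 = -2$)
$N{\left(U,Q \right)} = - 2 Q + Q U$ ($N{\left(U,Q \right)} = Q U - 2 Q = - 2 Q + Q U$)
$N^{2}{\left(10,11 \right)} = \left(11 \left(-2 + 10\right)\right)^{2} = \left(11 \cdot 8\right)^{2} = 88^{2} = 7744$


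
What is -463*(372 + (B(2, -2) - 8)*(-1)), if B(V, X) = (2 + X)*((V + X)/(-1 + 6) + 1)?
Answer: -175940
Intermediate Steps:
B(V, X) = (2 + X)*(1 + V/5 + X/5) (B(V, X) = (2 + X)*((V + X)/5 + 1) = (2 + X)*((V + X)*(1/5) + 1) = (2 + X)*((V/5 + X/5) + 1) = (2 + X)*(1 + V/5 + X/5))
-463*(372 + (B(2, -2) - 8)*(-1)) = -463*(372 + ((2 + (1/5)*(-2)**2 + (2/5)*2 + (7/5)*(-2) + (1/5)*2*(-2)) - 8)*(-1)) = -463*(372 + ((2 + (1/5)*4 + 4/5 - 14/5 - 4/5) - 8)*(-1)) = -463*(372 + ((2 + 4/5 + 4/5 - 14/5 - 4/5) - 8)*(-1)) = -463*(372 + (0 - 8)*(-1)) = -463*(372 - 8*(-1)) = -463*(372 + 8) = -463*380 = -175940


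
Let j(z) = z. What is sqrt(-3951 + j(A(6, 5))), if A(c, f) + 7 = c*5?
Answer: 2*I*sqrt(982) ≈ 62.674*I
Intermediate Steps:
A(c, f) = -7 + 5*c (A(c, f) = -7 + c*5 = -7 + 5*c)
sqrt(-3951 + j(A(6, 5))) = sqrt(-3951 + (-7 + 5*6)) = sqrt(-3951 + (-7 + 30)) = sqrt(-3951 + 23) = sqrt(-3928) = 2*I*sqrt(982)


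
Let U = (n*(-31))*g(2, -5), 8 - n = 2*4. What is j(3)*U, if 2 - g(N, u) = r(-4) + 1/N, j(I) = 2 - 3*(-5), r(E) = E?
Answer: 0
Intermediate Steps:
n = 0 (n = 8 - 2*4 = 8 - 1*8 = 8 - 8 = 0)
j(I) = 17 (j(I) = 2 + 15 = 17)
g(N, u) = 6 - 1/N (g(N, u) = 2 - (-4 + 1/N) = 2 + (4 - 1/N) = 6 - 1/N)
U = 0 (U = (0*(-31))*(6 - 1/2) = 0*(6 - 1*½) = 0*(6 - ½) = 0*(11/2) = 0)
j(3)*U = 17*0 = 0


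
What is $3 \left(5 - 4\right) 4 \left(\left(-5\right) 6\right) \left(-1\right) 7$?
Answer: $2520$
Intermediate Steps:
$3 \left(5 - 4\right) 4 \left(\left(-5\right) 6\right) \left(-1\right) 7 = 3 \cdot 1 \cdot 4 \left(-30\right) \left(-1\right) 7 = 3 \cdot 4 \left(-30\right) \left(-1\right) 7 = 3 \left(\left(-120\right) \left(-1\right)\right) 7 = 3 \cdot 120 \cdot 7 = 360 \cdot 7 = 2520$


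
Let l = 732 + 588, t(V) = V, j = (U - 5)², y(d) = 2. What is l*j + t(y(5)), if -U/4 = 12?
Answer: 3707882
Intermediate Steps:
U = -48 (U = -4*12 = -48)
j = 2809 (j = (-48 - 5)² = (-53)² = 2809)
l = 1320
l*j + t(y(5)) = 1320*2809 + 2 = 3707880 + 2 = 3707882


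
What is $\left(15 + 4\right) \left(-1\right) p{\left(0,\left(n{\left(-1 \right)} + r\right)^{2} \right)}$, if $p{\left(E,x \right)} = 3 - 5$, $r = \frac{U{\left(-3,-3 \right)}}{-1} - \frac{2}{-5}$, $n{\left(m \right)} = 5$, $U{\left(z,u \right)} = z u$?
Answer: $38$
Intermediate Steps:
$U{\left(z,u \right)} = u z$
$r = - \frac{43}{5}$ ($r = \frac{\left(-3\right) \left(-3\right)}{-1} - \frac{2}{-5} = 9 \left(-1\right) - - \frac{2}{5} = -9 + \frac{2}{5} = - \frac{43}{5} \approx -8.6$)
$p{\left(E,x \right)} = -2$
$\left(15 + 4\right) \left(-1\right) p{\left(0,\left(n{\left(-1 \right)} + r\right)^{2} \right)} = \left(15 + 4\right) \left(-1\right) \left(-2\right) = 19 \left(-1\right) \left(-2\right) = \left(-19\right) \left(-2\right) = 38$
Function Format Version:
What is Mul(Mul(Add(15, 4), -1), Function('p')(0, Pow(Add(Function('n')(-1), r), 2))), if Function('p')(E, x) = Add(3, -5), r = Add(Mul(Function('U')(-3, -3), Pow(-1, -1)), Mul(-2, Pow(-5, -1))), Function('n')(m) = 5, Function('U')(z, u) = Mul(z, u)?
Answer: 38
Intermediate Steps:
Function('U')(z, u) = Mul(u, z)
r = Rational(-43, 5) (r = Add(Mul(Mul(-3, -3), Pow(-1, -1)), Mul(-2, Pow(-5, -1))) = Add(Mul(9, -1), Mul(-2, Rational(-1, 5))) = Add(-9, Rational(2, 5)) = Rational(-43, 5) ≈ -8.6000)
Function('p')(E, x) = -2
Mul(Mul(Add(15, 4), -1), Function('p')(0, Pow(Add(Function('n')(-1), r), 2))) = Mul(Mul(Add(15, 4), -1), -2) = Mul(Mul(19, -1), -2) = Mul(-19, -2) = 38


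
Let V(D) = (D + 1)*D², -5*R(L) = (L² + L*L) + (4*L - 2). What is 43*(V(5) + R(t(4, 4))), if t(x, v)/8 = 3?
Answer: -21328/5 ≈ -4265.6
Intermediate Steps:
t(x, v) = 24 (t(x, v) = 8*3 = 24)
R(L) = ⅖ - 4*L/5 - 2*L²/5 (R(L) = -((L² + L*L) + (4*L - 2))/5 = -((L² + L²) + (-2 + 4*L))/5 = -(2*L² + (-2 + 4*L))/5 = -(-2 + 2*L² + 4*L)/5 = ⅖ - 4*L/5 - 2*L²/5)
V(D) = D²*(1 + D) (V(D) = (1 + D)*D² = D²*(1 + D))
43*(V(5) + R(t(4, 4))) = 43*(5²*(1 + 5) + (⅖ - ⅘*24 - ⅖*24²)) = 43*(25*6 + (⅖ - 96/5 - ⅖*576)) = 43*(150 + (⅖ - 96/5 - 1152/5)) = 43*(150 - 1246/5) = 43*(-496/5) = -21328/5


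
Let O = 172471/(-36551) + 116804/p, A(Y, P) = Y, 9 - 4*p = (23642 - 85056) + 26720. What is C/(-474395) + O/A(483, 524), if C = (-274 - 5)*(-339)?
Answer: -52683213886604234/290638750228638105 ≈ -0.18127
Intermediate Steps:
C = 94581 (C = -279*(-339) = 94581)
p = 34703/4 (p = 9/4 - ((23642 - 85056) + 26720)/4 = 9/4 - (-61414 + 26720)/4 = 9/4 - ¼*(-34694) = 9/4 + 17347/2 = 34703/4 ≈ 8675.8)
O = 11091950903/1268429353 (O = 172471/(-36551) + 116804/(34703/4) = 172471*(-1/36551) + 116804*(4/34703) = -172471/36551 + 467216/34703 = 11091950903/1268429353 ≈ 8.7446)
C/(-474395) + O/A(483, 524) = 94581/(-474395) + (11091950903/1268429353)/483 = 94581*(-1/474395) + (11091950903/1268429353)*(1/483) = -94581/474395 + 11091950903/612651377499 = -52683213886604234/290638750228638105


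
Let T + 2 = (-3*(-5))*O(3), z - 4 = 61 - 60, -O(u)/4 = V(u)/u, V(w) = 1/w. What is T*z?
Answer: -130/3 ≈ -43.333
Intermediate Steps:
O(u) = -4/u² (O(u) = -4/(u*u) = -4/u²)
z = 5 (z = 4 + (61 - 60) = 4 + 1 = 5)
T = -26/3 (T = -2 + (-3*(-5))*(-4/3²) = -2 + 15*(-4*⅑) = -2 + 15*(-4/9) = -2 - 20/3 = -26/3 ≈ -8.6667)
T*z = -26/3*5 = -130/3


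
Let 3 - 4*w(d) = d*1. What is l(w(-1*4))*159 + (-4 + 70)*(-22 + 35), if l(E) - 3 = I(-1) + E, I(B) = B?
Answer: 5817/4 ≈ 1454.3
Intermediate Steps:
w(d) = ¾ - d/4
l(E) = 2 + E (l(E) = 3 + (-1 + E) = 2 + E)
l(w(-1*4))*159 + (-4 + 70)*(-22 + 35) = (2 + (¾ - (-1)*4/4))*159 + (-4 + 70)*(-22 + 35) = (2 + (¾ - ¼*(-4)))*159 + 66*13 = (2 + (¾ + 1))*159 + 858 = (2 + 7/4)*159 + 858 = (15/4)*159 + 858 = 2385/4 + 858 = 5817/4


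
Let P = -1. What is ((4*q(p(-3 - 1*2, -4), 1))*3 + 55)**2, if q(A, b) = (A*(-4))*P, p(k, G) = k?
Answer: 34225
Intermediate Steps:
q(A, b) = 4*A (q(A, b) = (A*(-4))*(-1) = -4*A*(-1) = 4*A)
((4*q(p(-3 - 1*2, -4), 1))*3 + 55)**2 = ((4*(4*(-3 - 1*2)))*3 + 55)**2 = ((4*(4*(-3 - 2)))*3 + 55)**2 = ((4*(4*(-5)))*3 + 55)**2 = ((4*(-20))*3 + 55)**2 = (-80*3 + 55)**2 = (-240 + 55)**2 = (-185)**2 = 34225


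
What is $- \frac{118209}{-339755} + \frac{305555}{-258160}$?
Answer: $- \frac{1127646209}{1349402320} \approx -0.83566$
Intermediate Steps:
$- \frac{118209}{-339755} + \frac{305555}{-258160} = \left(-118209\right) \left(- \frac{1}{339755}\right) + 305555 \left(- \frac{1}{258160}\right) = \frac{9093}{26135} - \frac{61111}{51632} = - \frac{1127646209}{1349402320}$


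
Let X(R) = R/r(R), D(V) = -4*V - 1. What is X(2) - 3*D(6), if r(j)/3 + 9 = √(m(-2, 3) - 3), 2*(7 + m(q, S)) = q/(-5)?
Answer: 17010/227 - 7*I*√5/681 ≈ 74.934 - 0.022985*I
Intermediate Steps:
m(q, S) = -7 - q/10 (m(q, S) = -7 + (q/(-5))/2 = -7 + (q*(-⅕))/2 = -7 + (-q/5)/2 = -7 - q/10)
D(V) = -1 - 4*V
r(j) = -27 + 21*I*√5/5 (r(j) = -27 + 3*√((-7 - ⅒*(-2)) - 3) = -27 + 3*√((-7 + ⅕) - 3) = -27 + 3*√(-34/5 - 3) = -27 + 3*√(-49/5) = -27 + 3*(7*I*√5/5) = -27 + 21*I*√5/5)
X(R) = R/(-27 + 21*I*√5/5)
X(2) - 3*D(6) = (-15/454*2 - 7/1362*I*2*√5) - 3*(-1 - 4*6) = (-15/227 - 7*I*√5/681) - 3*(-1 - 24) = (-15/227 - 7*I*√5/681) - 3*(-25) = (-15/227 - 7*I*√5/681) + 75 = 17010/227 - 7*I*√5/681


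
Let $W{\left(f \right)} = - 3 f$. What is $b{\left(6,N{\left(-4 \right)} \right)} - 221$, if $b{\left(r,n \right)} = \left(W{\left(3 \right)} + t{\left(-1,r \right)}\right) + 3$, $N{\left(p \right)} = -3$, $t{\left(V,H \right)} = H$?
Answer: $-221$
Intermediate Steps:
$b{\left(r,n \right)} = -6 + r$ ($b{\left(r,n \right)} = \left(\left(-3\right) 3 + r\right) + 3 = \left(-9 + r\right) + 3 = -6 + r$)
$b{\left(6,N{\left(-4 \right)} \right)} - 221 = \left(-6 + 6\right) - 221 = 0 - 221 = -221$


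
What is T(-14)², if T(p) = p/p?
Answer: 1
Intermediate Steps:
T(p) = 1
T(-14)² = 1² = 1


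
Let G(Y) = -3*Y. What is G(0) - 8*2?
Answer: -16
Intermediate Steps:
G(0) - 8*2 = -3*0 - 8*2 = 0 - 16 = -16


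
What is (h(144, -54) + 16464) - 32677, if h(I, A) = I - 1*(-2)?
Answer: -16067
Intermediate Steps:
h(I, A) = 2 + I (h(I, A) = I + 2 = 2 + I)
(h(144, -54) + 16464) - 32677 = ((2 + 144) + 16464) - 32677 = (146 + 16464) - 32677 = 16610 - 32677 = -16067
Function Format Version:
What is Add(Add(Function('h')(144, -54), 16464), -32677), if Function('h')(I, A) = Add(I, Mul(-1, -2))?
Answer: -16067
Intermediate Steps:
Function('h')(I, A) = Add(2, I) (Function('h')(I, A) = Add(I, 2) = Add(2, I))
Add(Add(Function('h')(144, -54), 16464), -32677) = Add(Add(Add(2, 144), 16464), -32677) = Add(Add(146, 16464), -32677) = Add(16610, -32677) = -16067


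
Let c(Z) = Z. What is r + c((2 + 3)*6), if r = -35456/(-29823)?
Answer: 930146/29823 ≈ 31.189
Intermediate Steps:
r = 35456/29823 (r = -35456*(-1/29823) = 35456/29823 ≈ 1.1889)
r + c((2 + 3)*6) = 35456/29823 + (2 + 3)*6 = 35456/29823 + 5*6 = 35456/29823 + 30 = 930146/29823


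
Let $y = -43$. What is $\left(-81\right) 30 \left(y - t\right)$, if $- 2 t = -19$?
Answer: $127575$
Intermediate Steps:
$t = \frac{19}{2}$ ($t = \left(- \frac{1}{2}\right) \left(-19\right) = \frac{19}{2} \approx 9.5$)
$\left(-81\right) 30 \left(y - t\right) = \left(-81\right) 30 \left(-43 - \frac{19}{2}\right) = - 2430 \left(-43 - \frac{19}{2}\right) = \left(-2430\right) \left(- \frac{105}{2}\right) = 127575$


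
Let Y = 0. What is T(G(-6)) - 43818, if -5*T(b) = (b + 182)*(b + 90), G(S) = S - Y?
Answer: -233874/5 ≈ -46775.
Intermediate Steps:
G(S) = S (G(S) = S - 1*0 = S + 0 = S)
T(b) = -(90 + b)*(182 + b)/5 (T(b) = -(b + 182)*(b + 90)/5 = -(182 + b)*(90 + b)/5 = -(90 + b)*(182 + b)/5)
T(G(-6)) - 43818 = (-3276 - 272/5*(-6) - 1/5*(-6)**2) - 43818 = (-3276 + 1632/5 - 1/5*36) - 43818 = (-3276 + 1632/5 - 36/5) - 43818 = -14784/5 - 43818 = -233874/5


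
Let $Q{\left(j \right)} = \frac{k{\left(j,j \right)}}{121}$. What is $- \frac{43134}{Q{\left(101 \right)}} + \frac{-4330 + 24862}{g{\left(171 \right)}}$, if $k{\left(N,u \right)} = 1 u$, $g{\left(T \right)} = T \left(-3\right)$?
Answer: $- \frac{893176838}{17271} \approx -51715.0$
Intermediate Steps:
$g{\left(T \right)} = - 3 T$
$k{\left(N,u \right)} = u$
$Q{\left(j \right)} = \frac{j}{121}$
$- \frac{43134}{Q{\left(101 \right)}} + \frac{-4330 + 24862}{g{\left(171 \right)}} = - \frac{43134}{\frac{1}{121} \cdot 101} + \frac{-4330 + 24862}{\left(-3\right) 171} = - \frac{43134}{\frac{101}{121}} + \frac{20532}{-513} = \left(-43134\right) \frac{121}{101} + 20532 \left(- \frac{1}{513}\right) = - \frac{5219214}{101} - \frac{6844}{171} = - \frac{893176838}{17271}$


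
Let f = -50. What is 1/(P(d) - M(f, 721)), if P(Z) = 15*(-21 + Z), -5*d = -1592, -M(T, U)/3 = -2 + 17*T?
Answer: 1/1905 ≈ 0.00052493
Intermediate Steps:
M(T, U) = 6 - 51*T (M(T, U) = -3*(-2 + 17*T) = 6 - 51*T)
d = 1592/5 (d = -⅕*(-1592) = 1592/5 ≈ 318.40)
P(Z) = -315 + 15*Z
1/(P(d) - M(f, 721)) = 1/((-315 + 15*(1592/5)) - (6 - 51*(-50))) = 1/((-315 + 4776) - (6 + 2550)) = 1/(4461 - 1*2556) = 1/(4461 - 2556) = 1/1905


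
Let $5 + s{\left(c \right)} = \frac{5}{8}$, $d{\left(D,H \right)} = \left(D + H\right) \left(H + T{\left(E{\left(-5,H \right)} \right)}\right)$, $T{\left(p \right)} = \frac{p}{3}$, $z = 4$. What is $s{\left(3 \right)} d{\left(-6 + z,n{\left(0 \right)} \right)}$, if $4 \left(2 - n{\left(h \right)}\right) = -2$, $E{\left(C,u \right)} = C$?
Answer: $- \frac{175}{96} \approx -1.8229$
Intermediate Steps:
$n{\left(h \right)} = \frac{5}{2}$ ($n{\left(h \right)} = 2 - - \frac{1}{2} = 2 + \frac{1}{2} = \frac{5}{2}$)
$T{\left(p \right)} = \frac{p}{3}$ ($T{\left(p \right)} = p \frac{1}{3} = \frac{p}{3}$)
$d{\left(D,H \right)} = \left(- \frac{5}{3} + H\right) \left(D + H\right)$ ($d{\left(D,H \right)} = \left(D + H\right) \left(H + \frac{1}{3} \left(-5\right)\right) = \left(D + H\right) \left(H - \frac{5}{3}\right) = \left(D + H\right) \left(- \frac{5}{3} + H\right) = \left(- \frac{5}{3} + H\right) \left(D + H\right)$)
$s{\left(c \right)} = - \frac{35}{8}$ ($s{\left(c \right)} = -5 + \frac{5}{8} = - \frac{35}{8}$)
$s{\left(3 \right)} d{\left(-6 + z,n{\left(0 \right)} \right)} = - \frac{35 \left(\left(\frac{5}{2}\right)^{2} - \frac{5 \left(-6 + 4\right)}{3} - \frac{25}{6} + \left(-6 + 4\right) \frac{5}{2}\right)}{8} = - \frac{35 \left(\frac{25}{4} - - \frac{10}{3} - \frac{25}{6} - 5\right)}{8} = - \frac{35 \left(\frac{25}{4} + \frac{10}{3} - \frac{25}{6} - 5\right)}{8} = \left(- \frac{35}{8}\right) \frac{5}{12} = - \frac{175}{96}$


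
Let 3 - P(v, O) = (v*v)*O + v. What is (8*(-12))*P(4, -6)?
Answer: -9120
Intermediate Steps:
P(v, O) = 3 - v - O*v² (P(v, O) = 3 - ((v*v)*O + v) = 3 - (v²*O + v) = 3 - (O*v² + v) = 3 - (v + O*v²) = 3 + (-v - O*v²) = 3 - v - O*v²)
(8*(-12))*P(4, -6) = (8*(-12))*(3 - 1*4 - 1*(-6)*4²) = -96*(3 - 4 - 1*(-6)*16) = -96*(3 - 4 + 96) = -96*95 = -9120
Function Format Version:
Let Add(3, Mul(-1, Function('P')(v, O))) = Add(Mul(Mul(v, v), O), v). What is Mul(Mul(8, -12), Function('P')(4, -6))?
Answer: -9120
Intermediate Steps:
Function('P')(v, O) = Add(3, Mul(-1, v), Mul(-1, O, Pow(v, 2))) (Function('P')(v, O) = Add(3, Mul(-1, Add(Mul(Mul(v, v), O), v))) = Add(3, Mul(-1, Add(Mul(Pow(v, 2), O), v))) = Add(3, Mul(-1, Add(Mul(O, Pow(v, 2)), v))) = Add(3, Mul(-1, Add(v, Mul(O, Pow(v, 2))))) = Add(3, Add(Mul(-1, v), Mul(-1, O, Pow(v, 2)))) = Add(3, Mul(-1, v), Mul(-1, O, Pow(v, 2))))
Mul(Mul(8, -12), Function('P')(4, -6)) = Mul(Mul(8, -12), Add(3, Mul(-1, 4), Mul(-1, -6, Pow(4, 2)))) = Mul(-96, Add(3, -4, Mul(-1, -6, 16))) = Mul(-96, Add(3, -4, 96)) = Mul(-96, 95) = -9120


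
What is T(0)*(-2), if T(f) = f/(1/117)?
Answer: 0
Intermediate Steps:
T(f) = 117*f (T(f) = f/(1/117) = f*117 = 117*f)
T(0)*(-2) = (117*0)*(-2) = 0*(-2) = 0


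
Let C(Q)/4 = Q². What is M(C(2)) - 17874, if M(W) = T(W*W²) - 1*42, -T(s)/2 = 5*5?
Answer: -17966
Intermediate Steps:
C(Q) = 4*Q²
T(s) = -50 (T(s) = -10*5 = -2*25 = -50)
M(W) = -92 (M(W) = -50 - 1*42 = -50 - 42 = -92)
M(C(2)) - 17874 = -92 - 17874 = -17966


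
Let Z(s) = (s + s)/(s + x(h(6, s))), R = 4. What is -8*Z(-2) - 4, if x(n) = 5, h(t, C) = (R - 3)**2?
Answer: 20/3 ≈ 6.6667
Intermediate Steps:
h(t, C) = 1 (h(t, C) = (4 - 3)**2 = 1**2 = 1)
Z(s) = 2*s/(5 + s) (Z(s) = (s + s)/(s + 5) = (2*s)/(5 + s) = 2*s/(5 + s))
-8*Z(-2) - 4 = -16*(-2)/(5 - 2) - 4 = -16*(-2)/3 - 4 = -8*(-4/3) - 4 = 32/3 - 4 = 20/3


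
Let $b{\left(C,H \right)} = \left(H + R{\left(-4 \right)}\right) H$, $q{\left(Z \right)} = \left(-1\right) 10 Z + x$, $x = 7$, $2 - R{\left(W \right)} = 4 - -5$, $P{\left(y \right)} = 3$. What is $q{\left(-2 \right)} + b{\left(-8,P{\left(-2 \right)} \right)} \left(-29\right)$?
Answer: $375$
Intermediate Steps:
$R{\left(W \right)} = -7$ ($R{\left(W \right)} = 2 - \left(4 - -5\right) = 2 - \left(4 + 5\right) = 2 - 9 = -7$)
$q{\left(Z \right)} = 7 - 10 Z$ ($q{\left(Z \right)} = \left(-1\right) 10 Z + 7 = - 10 Z + 7 = 7 - 10 Z$)
$b{\left(C,H \right)} = H \left(-7 + H\right)$ ($b{\left(C,H \right)} = \left(H - 7\right) H = \left(-7 + H\right) H = H \left(-7 + H\right)$)
$q{\left(-2 \right)} + b{\left(-8,P{\left(-2 \right)} \right)} \left(-29\right) = \left(7 - -20\right) + 3 \left(-7 + 3\right) \left(-29\right) = \left(7 + 20\right) + 3 \left(-4\right) \left(-29\right) = 27 - -348 = 27 + 348 = 375$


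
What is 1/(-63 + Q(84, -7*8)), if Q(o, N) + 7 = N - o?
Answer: -1/210 ≈ -0.0047619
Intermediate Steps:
Q(o, N) = -7 + N - o (Q(o, N) = -7 + (N - o) = -7 + N - o)
1/(-63 + Q(84, -7*8)) = 1/(-63 + (-7 - 7*8 - 1*84)) = 1/(-63 + (-7 - 56 - 84)) = 1/(-63 - 147) = 1/(-210) = -1/210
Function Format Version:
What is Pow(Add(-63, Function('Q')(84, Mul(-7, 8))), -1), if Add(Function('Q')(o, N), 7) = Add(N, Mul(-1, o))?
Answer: Rational(-1, 210) ≈ -0.0047619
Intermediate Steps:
Function('Q')(o, N) = Add(-7, N, Mul(-1, o)) (Function('Q')(o, N) = Add(-7, Add(N, Mul(-1, o))) = Add(-7, N, Mul(-1, o)))
Pow(Add(-63, Function('Q')(84, Mul(-7, 8))), -1) = Pow(Add(-63, Add(-7, Mul(-7, 8), Mul(-1, 84))), -1) = Pow(Add(-63, Add(-7, -56, -84)), -1) = Pow(Add(-63, -147), -1) = Pow(-210, -1) = Rational(-1, 210)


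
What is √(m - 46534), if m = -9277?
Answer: 7*I*√1139 ≈ 236.24*I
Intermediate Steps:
√(m - 46534) = √(-9277 - 46534) = √(-55811) = 7*I*√1139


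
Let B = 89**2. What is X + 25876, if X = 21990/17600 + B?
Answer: 59484919/1760 ≈ 33798.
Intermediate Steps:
B = 7921
X = 13943159/1760 (X = 21990/17600 + 7921 = 21990*(1/17600) + 7921 = 2199/1760 + 7921 = 13943159/1760 ≈ 7922.3)
X + 25876 = 13943159/1760 + 25876 = 59484919/1760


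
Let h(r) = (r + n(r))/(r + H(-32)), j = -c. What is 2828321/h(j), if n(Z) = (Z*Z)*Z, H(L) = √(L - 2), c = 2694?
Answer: 2828321/7257637 - 2828321*I*√34/19552074078 ≈ 0.3897 - 0.00084348*I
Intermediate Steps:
H(L) = √(-2 + L)
j = -2694 (j = -1*2694 = -2694)
n(Z) = Z³ (n(Z) = Z²*Z = Z³)
h(r) = (r + r³)/(r + I*√34) (h(r) = (r + r³)/(r + √(-2 - 32)) = (r + r³)/(r + √(-34)) = (r + r³)/(r + I*√34))
2828321/h(j) = 2828321/(((-2694 + (-2694)³)/(-2694 + I*√34))) = 2828321/(((-2694 - 19552071384)/(-2694 + I*√34))) = 2828321/((-19552074078/(-2694 + I*√34))) = 2828321*(1/7257637 - I*√34/19552074078) = 2828321/7257637 - 2828321*I*√34/19552074078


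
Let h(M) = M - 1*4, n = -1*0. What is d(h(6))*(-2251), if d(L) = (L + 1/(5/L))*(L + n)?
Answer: -54024/5 ≈ -10805.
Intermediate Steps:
n = 0
h(M) = -4 + M (h(M) = M - 4 = -4 + M)
d(L) = 6*L**2/5 (d(L) = (L + 1/(5/L))*(L + 0) = (L + L/5)*L = (6*L/5)*L = 6*L**2/5)
d(h(6))*(-2251) = (6*(-4 + 6)**2/5)*(-2251) = ((6/5)*2**2)*(-2251) = ((6/5)*4)*(-2251) = (24/5)*(-2251) = -54024/5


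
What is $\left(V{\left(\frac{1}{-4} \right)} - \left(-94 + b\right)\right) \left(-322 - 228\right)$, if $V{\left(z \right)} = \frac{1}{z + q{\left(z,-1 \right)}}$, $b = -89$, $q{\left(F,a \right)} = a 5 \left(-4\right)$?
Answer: $- \frac{7953550}{79} \approx -1.0068 \cdot 10^{5}$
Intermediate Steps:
$q{\left(F,a \right)} = - 20 a$ ($q{\left(F,a \right)} = 5 a \left(-4\right) = - 20 a$)
$V{\left(z \right)} = \frac{1}{20 + z}$ ($V{\left(z \right)} = \frac{1}{z - -20} = \frac{1}{z + 20} = \frac{1}{20 + z}$)
$\left(V{\left(\frac{1}{-4} \right)} - \left(-94 + b\right)\right) \left(-322 - 228\right) = \left(\frac{1}{20 + \frac{1}{-4}} + \left(94 - -89\right)\right) \left(-322 - 228\right) = \left(\frac{1}{20 - \frac{1}{4}} + \left(94 + 89\right)\right) \left(-550\right) = \left(\frac{1}{\frac{79}{4}} + 183\right) \left(-550\right) = \left(\frac{4}{79} + 183\right) \left(-550\right) = \frac{14461}{79} \left(-550\right) = - \frac{7953550}{79}$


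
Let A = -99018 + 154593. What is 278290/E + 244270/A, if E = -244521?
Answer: 25221184/7743165 ≈ 3.2572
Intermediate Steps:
A = 55575
278290/E + 244270/A = 278290/(-244521) + 244270/55575 = 278290*(-1/244521) + 244270*(1/55575) = -278290/244521 + 3758/855 = 25221184/7743165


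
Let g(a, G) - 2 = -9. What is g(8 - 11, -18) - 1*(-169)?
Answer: 162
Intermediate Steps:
g(a, G) = -7 (g(a, G) = 2 - 9 = -7)
g(8 - 11, -18) - 1*(-169) = -7 - 1*(-169) = -7 + 169 = 162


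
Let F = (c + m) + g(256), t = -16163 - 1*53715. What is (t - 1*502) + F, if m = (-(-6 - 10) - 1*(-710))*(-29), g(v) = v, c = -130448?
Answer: -221626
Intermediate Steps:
t = -69878 (t = -16163 - 53715 = -69878)
m = -21054 (m = (-1*(-16) + 710)*(-29) = (16 + 710)*(-29) = 726*(-29) = -21054)
F = -151246 (F = (-130448 - 21054) + 256 = -151502 + 256 = -151246)
(t - 1*502) + F = (-69878 - 1*502) - 151246 = (-69878 - 502) - 151246 = -70380 - 151246 = -221626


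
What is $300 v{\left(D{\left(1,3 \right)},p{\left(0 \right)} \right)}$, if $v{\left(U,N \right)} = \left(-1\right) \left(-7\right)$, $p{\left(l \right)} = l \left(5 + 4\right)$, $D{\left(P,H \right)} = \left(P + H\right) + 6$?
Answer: $2100$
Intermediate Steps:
$D{\left(P,H \right)} = 6 + H + P$ ($D{\left(P,H \right)} = \left(H + P\right) + 6 = 6 + H + P$)
$p{\left(l \right)} = 9 l$ ($p{\left(l \right)} = l 9 = 9 l$)
$v{\left(U,N \right)} = 7$
$300 v{\left(D{\left(1,3 \right)},p{\left(0 \right)} \right)} = 300 \cdot 7 = 2100$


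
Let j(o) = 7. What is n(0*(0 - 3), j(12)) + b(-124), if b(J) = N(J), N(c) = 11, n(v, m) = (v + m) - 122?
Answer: -104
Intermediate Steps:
n(v, m) = -122 + m + v (n(v, m) = (m + v) - 122 = -122 + m + v)
b(J) = 11
n(0*(0 - 3), j(12)) + b(-124) = (-122 + 7 + 0*(0 - 3)) + 11 = (-122 + 7 + 0*(-3)) + 11 = (-122 + 7 + 0) + 11 = -115 + 11 = -104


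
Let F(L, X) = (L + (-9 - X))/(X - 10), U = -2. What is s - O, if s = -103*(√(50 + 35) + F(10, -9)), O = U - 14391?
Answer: 274497/19 - 103*√85 ≈ 13498.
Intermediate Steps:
F(L, X) = (-9 + L - X)/(-10 + X)
O = -14393 (O = -2 - 14391 = -14393)
s = 1030/19 - 103*√85 (s = -103*(√(50 + 35) + (-9 + 10 - 1*(-9))/(-10 - 9)) = -103*(√85 + (-9 + 10 + 9)/(-19)) = -103*(√85 - 1/19*10) = -103*(√85 - 10/19) = -103*(-10/19 + √85) = 1030/19 - 103*√85 ≈ -895.40)
s - O = (1030/19 - 103*√85) - 1*(-14393) = (1030/19 - 103*√85) + 14393 = 274497/19 - 103*√85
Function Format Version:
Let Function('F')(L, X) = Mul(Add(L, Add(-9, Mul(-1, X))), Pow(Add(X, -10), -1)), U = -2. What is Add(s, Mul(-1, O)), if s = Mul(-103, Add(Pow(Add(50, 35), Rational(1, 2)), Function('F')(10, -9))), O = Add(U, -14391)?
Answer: Add(Rational(274497, 19), Mul(-103, Pow(85, Rational(1, 2)))) ≈ 13498.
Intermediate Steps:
Function('F')(L, X) = Mul(Pow(Add(-10, X), -1), Add(-9, L, Mul(-1, X))) (Function('F')(L, X) = Mul(Add(-9, L, Mul(-1, X)), Pow(Add(-10, X), -1)) = Mul(Pow(Add(-10, X), -1), Add(-9, L, Mul(-1, X))))
O = -14393 (O = Add(-2, -14391) = -14393)
s = Add(Rational(1030, 19), Mul(-103, Pow(85, Rational(1, 2)))) (s = Mul(-103, Add(Pow(Add(50, 35), Rational(1, 2)), Mul(Pow(Add(-10, -9), -1), Add(-9, 10, Mul(-1, -9))))) = Mul(-103, Add(Pow(85, Rational(1, 2)), Mul(Pow(-19, -1), Add(-9, 10, 9)))) = Mul(-103, Add(Pow(85, Rational(1, 2)), Mul(Rational(-1, 19), 10))) = Mul(-103, Add(Pow(85, Rational(1, 2)), Rational(-10, 19))) = Mul(-103, Add(Rational(-10, 19), Pow(85, Rational(1, 2)))) = Add(Rational(1030, 19), Mul(-103, Pow(85, Rational(1, 2)))) ≈ -895.40)
Add(s, Mul(-1, O)) = Add(Add(Rational(1030, 19), Mul(-103, Pow(85, Rational(1, 2)))), Mul(-1, -14393)) = Add(Add(Rational(1030, 19), Mul(-103, Pow(85, Rational(1, 2)))), 14393) = Add(Rational(274497, 19), Mul(-103, Pow(85, Rational(1, 2))))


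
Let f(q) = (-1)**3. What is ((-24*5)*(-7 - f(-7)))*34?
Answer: 24480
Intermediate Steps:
f(q) = -1
((-24*5)*(-7 - f(-7)))*34 = ((-24*5)*(-7 - 1*(-1)))*34 = -120*(-7 + 1)*34 = -120*(-6)*34 = 720*34 = 24480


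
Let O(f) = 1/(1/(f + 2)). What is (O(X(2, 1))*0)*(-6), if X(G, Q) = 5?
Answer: 0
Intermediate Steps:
O(f) = 2 + f (O(f) = 1/(1/(2 + f)) = 2 + f)
(O(X(2, 1))*0)*(-6) = ((2 + 5)*0)*(-6) = (7*0)*(-6) = 0*(-6) = 0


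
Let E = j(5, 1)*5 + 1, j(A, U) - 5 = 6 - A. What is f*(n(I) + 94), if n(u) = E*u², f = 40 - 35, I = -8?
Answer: 10390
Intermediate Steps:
j(A, U) = 11 - A (j(A, U) = 5 + (6 - A) = 11 - A)
E = 31 (E = (11 - 1*5)*5 + 1 = (11 - 5)*5 + 1 = 6*5 + 1 = 30 + 1 = 31)
f = 5
n(u) = 31*u²
f*(n(I) + 94) = 5*(31*(-8)² + 94) = 5*(31*64 + 94) = 5*(1984 + 94) = 5*2078 = 10390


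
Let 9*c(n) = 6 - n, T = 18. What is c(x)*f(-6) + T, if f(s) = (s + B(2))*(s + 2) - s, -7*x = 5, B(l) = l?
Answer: 2168/63 ≈ 34.413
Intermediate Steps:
x = -5/7 (x = -1/7*5 = -5/7 ≈ -0.71429)
c(n) = 2/3 - n/9 (c(n) = (6 - n)/9 = 2/3 - n/9)
f(s) = (2 + s)**2 - s (f(s) = (s + 2)*(s + 2) - s = (2 + s)*(2 + s) - s = (2 + s)**2 - s)
c(x)*f(-6) + T = (2/3 - 1/9*(-5/7))*(4 + (-6)**2 + 3*(-6)) + 18 = (2/3 + 5/63)*(4 + 36 - 18) + 18 = (47/63)*22 + 18 = 1034/63 + 18 = 2168/63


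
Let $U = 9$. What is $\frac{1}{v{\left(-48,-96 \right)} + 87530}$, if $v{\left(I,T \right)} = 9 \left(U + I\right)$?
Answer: $\frac{1}{87179} \approx 1.1471 \cdot 10^{-5}$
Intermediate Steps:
$v{\left(I,T \right)} = 81 + 9 I$ ($v{\left(I,T \right)} = 9 \left(9 + I\right) = 81 + 9 I$)
$\frac{1}{v{\left(-48,-96 \right)} + 87530} = \frac{1}{\left(81 + 9 \left(-48\right)\right) + 87530} = \frac{1}{\left(81 - 432\right) + 87530} = \frac{1}{-351 + 87530} = \frac{1}{87179}$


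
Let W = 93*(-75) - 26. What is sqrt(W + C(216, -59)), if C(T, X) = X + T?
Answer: 2*I*sqrt(1711) ≈ 82.729*I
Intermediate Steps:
W = -7001 (W = -6975 - 26 = -7001)
C(T, X) = T + X
sqrt(W + C(216, -59)) = sqrt(-7001 + (216 - 59)) = sqrt(-7001 + 157) = sqrt(-6844) = 2*I*sqrt(1711)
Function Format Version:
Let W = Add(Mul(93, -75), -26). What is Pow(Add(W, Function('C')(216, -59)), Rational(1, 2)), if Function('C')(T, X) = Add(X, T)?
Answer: Mul(2, I, Pow(1711, Rational(1, 2))) ≈ Mul(82.729, I)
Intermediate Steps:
W = -7001 (W = Add(-6975, -26) = -7001)
Function('C')(T, X) = Add(T, X)
Pow(Add(W, Function('C')(216, -59)), Rational(1, 2)) = Pow(Add(-7001, Add(216, -59)), Rational(1, 2)) = Pow(Add(-7001, 157), Rational(1, 2)) = Pow(-6844, Rational(1, 2)) = Mul(2, I, Pow(1711, Rational(1, 2)))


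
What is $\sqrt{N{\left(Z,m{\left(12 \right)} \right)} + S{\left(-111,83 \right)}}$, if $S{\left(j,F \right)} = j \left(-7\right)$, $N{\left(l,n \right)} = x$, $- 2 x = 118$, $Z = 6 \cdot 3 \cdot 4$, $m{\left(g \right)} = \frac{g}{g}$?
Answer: $\sqrt{718} \approx 26.796$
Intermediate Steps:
$m{\left(g \right)} = 1$
$Z = 72$ ($Z = 18 \cdot 4 = 72$)
$x = -59$ ($x = \left(- \frac{1}{2}\right) 118 = -59$)
$N{\left(l,n \right)} = -59$
$S{\left(j,F \right)} = - 7 j$
$\sqrt{N{\left(Z,m{\left(12 \right)} \right)} + S{\left(-111,83 \right)}} = \sqrt{-59 - -777} = \sqrt{-59 + 777} = \sqrt{718}$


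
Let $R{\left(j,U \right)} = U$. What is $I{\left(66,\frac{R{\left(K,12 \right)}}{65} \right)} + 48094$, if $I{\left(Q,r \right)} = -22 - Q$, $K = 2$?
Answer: $48006$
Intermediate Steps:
$I{\left(66,\frac{R{\left(K,12 \right)}}{65} \right)} + 48094 = \left(-22 - 66\right) + 48094 = -88 + 48094 = 48006$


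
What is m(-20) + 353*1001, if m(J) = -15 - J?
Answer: 353358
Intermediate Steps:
m(-20) + 353*1001 = (-15 - 1*(-20)) + 353*1001 = (-15 + 20) + 353353 = 5 + 353353 = 353358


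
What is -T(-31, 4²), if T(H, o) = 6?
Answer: -6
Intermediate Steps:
-T(-31, 4²) = -1*6 = -6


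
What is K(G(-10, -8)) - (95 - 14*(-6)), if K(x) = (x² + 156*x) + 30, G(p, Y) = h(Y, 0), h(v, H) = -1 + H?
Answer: -304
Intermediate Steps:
G(p, Y) = -1 (G(p, Y) = -1 + 0 = -1)
K(x) = 30 + x² + 156*x
K(G(-10, -8)) - (95 - 14*(-6)) = (30 + (-1)² + 156*(-1)) - (95 - 14*(-6)) = (30 + 1 - 156) - (95 + 84) = -125 - 1*179 = -125 - 179 = -304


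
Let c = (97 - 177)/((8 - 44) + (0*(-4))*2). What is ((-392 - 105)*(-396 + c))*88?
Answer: 155000384/9 ≈ 1.7222e+7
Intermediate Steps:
c = 20/9 (c = -80/(-36 + 0*2) = -80/(-36 + 0) = -80/(-36) = -80*(-1/36) = 20/9 ≈ 2.2222)
((-392 - 105)*(-396 + c))*88 = ((-392 - 105)*(-396 + 20/9))*88 = -497*(-3544/9)*88 = (1761368/9)*88 = 155000384/9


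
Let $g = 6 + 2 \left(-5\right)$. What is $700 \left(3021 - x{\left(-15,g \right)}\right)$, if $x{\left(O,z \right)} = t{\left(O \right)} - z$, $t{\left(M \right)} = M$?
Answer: $2122400$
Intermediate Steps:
$g = -4$ ($g = 6 - 10 = -4$)
$x{\left(O,z \right)} = O - z$
$700 \left(3021 - x{\left(-15,g \right)}\right) = 700 \left(3021 - \left(-15 - -4\right)\right) = 700 \left(3021 - \left(-15 + 4\right)\right) = 700 \left(3021 - -11\right) = 700 \left(3021 + 11\right) = 700 \cdot 3032 = 2122400$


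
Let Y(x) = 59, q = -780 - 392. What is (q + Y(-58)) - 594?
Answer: -1707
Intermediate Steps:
q = -1172
(q + Y(-58)) - 594 = (-1172 + 59) - 594 = -1113 - 594 = -1707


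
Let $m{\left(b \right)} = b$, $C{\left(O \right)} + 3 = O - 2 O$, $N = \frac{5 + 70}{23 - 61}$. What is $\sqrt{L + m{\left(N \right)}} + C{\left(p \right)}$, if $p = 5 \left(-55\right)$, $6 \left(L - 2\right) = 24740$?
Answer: $272 + \frac{\sqrt{53587182}}{114} \approx 336.21$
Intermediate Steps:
$L = \frac{12376}{3}$ ($L = 2 + \frac{1}{6} \cdot 24740 = 2 + \frac{12370}{3} = \frac{12376}{3} \approx 4125.3$)
$p = -275$
$N = - \frac{75}{38}$ ($N = \frac{75}{-38} = 75 \left(- \frac{1}{38}\right) = - \frac{75}{38} \approx -1.9737$)
$C{\left(O \right)} = -3 - O$ ($C{\left(O \right)} = -3 + \left(O - 2 O\right) = -3 - O$)
$\sqrt{L + m{\left(N \right)}} + C{\left(p \right)} = \sqrt{\frac{12376}{3} - \frac{75}{38}} - -272 = \sqrt{\frac{470063}{114}} + \left(-3 + 275\right) = \frac{\sqrt{53587182}}{114} + 272 = 272 + \frac{\sqrt{53587182}}{114}$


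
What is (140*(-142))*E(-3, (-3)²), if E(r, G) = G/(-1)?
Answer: 178920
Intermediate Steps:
E(r, G) = -G (E(r, G) = G*(-1) = -G)
(140*(-142))*E(-3, (-3)²) = (140*(-142))*(-1*(-3)²) = -(-19880)*9 = -19880*(-9) = 178920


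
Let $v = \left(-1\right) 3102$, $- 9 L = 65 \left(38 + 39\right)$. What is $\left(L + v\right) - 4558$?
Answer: $- \frac{73945}{9} \approx -8216.1$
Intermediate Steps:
$L = - \frac{5005}{9}$ ($L = - \frac{65 \left(38 + 39\right)}{9} = - \frac{65 \cdot 77}{9} = \left(- \frac{1}{9}\right) 5005 = - \frac{5005}{9} \approx -556.11$)
$v = -3102$
$\left(L + v\right) - 4558 = \left(- \frac{5005}{9} - 3102\right) - 4558 = - \frac{32923}{9} - 4558 = - \frac{73945}{9}$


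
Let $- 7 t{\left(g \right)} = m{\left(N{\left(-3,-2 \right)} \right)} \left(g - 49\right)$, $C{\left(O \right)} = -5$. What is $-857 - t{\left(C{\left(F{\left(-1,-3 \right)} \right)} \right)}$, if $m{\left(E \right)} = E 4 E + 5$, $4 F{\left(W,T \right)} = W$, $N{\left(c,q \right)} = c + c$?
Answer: $- \frac{14045}{7} \approx -2006.4$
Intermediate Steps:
$N{\left(c,q \right)} = 2 c$
$F{\left(W,T \right)} = \frac{W}{4}$
$m{\left(E \right)} = 5 + 4 E^{2}$ ($m{\left(E \right)} = 4 E E + 5 = 4 E^{2} + 5 = 5 + 4 E^{2}$)
$t{\left(g \right)} = 1043 - \frac{149 g}{7}$ ($t{\left(g \right)} = - \frac{\left(5 + 4 \left(2 \left(-3\right)\right)^{2}\right) \left(g - 49\right)}{7} = - \frac{\left(5 + 4 \left(-6\right)^{2}\right) \left(-49 + g\right)}{7} = - \frac{\left(5 + 4 \cdot 36\right) \left(-49 + g\right)}{7} = - \frac{\left(5 + 144\right) \left(-49 + g\right)}{7} = - \frac{149 \left(-49 + g\right)}{7} = - \frac{-7301 + 149 g}{7} = 1043 - \frac{149 g}{7}$)
$-857 - t{\left(C{\left(F{\left(-1,-3 \right)} \right)} \right)} = -857 - \left(1043 - - \frac{745}{7}\right) = -857 - \left(1043 + \frac{745}{7}\right) = -857 - \frac{8046}{7} = - \frac{14045}{7}$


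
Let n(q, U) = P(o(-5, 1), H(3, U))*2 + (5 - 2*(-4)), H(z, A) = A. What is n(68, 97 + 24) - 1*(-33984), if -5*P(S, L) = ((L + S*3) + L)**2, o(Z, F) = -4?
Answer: 12837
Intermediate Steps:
P(S, L) = -(2*L + 3*S)**2/5 (P(S, L) = -((L + S*3) + L)**2/5 = -((L + 3*S) + L)**2/5 = -(2*L + 3*S)**2/5)
n(q, U) = 13 - 2*(-12 + 2*U)**2/5 (n(q, U) = -(2*U + 3*(-4))**2/5*2 + (5 - 2*(-4)) = -(2*U - 12)**2/5*2 + (5 + 8) = -(-12 + 2*U)**2/5*2 + 13 = -2*(-12 + 2*U)**2/5 + 13 = 13 - 2*(-12 + 2*U)**2/5)
n(68, 97 + 24) - 1*(-33984) = (13 - 8*(-6 + (97 + 24))**2/5) - 1*(-33984) = (13 - 8*(-6 + 121)**2/5) + 33984 = (13 - 8/5*115**2) + 33984 = (13 - 8/5*13225) + 33984 = (13 - 21160) + 33984 = -21147 + 33984 = 12837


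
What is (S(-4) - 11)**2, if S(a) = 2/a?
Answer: 529/4 ≈ 132.25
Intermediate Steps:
(S(-4) - 11)**2 = (2/(-4) - 11)**2 = (2*(-1/4) - 11)**2 = (-1/2 - 11)**2 = (-23/2)**2 = 529/4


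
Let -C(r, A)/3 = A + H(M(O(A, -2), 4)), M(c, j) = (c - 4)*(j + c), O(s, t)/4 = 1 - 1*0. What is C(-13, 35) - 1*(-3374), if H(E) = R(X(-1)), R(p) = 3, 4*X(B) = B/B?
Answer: 3260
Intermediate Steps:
O(s, t) = 4 (O(s, t) = 4*(1 - 1*0) = 4*(1 + 0) = 4*1 = 4)
X(B) = 1/4 (X(B) = (B/B)/4 = (1/4)*1 = 1/4)
M(c, j) = (-4 + c)*(c + j)
H(E) = 3
C(r, A) = -9 - 3*A (C(r, A) = -3*(A + 3) = -3*(3 + A) = -9 - 3*A)
C(-13, 35) - 1*(-3374) = (-9 - 3*35) - 1*(-3374) = (-9 - 105) + 3374 = -114 + 3374 = 3260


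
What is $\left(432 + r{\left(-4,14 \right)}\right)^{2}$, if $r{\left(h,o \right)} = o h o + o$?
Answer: $114244$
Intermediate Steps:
$r{\left(h,o \right)} = o + h o^{2}$ ($r{\left(h,o \right)} = h o o + o = h o^{2} + o = o + h o^{2}$)
$\left(432 + r{\left(-4,14 \right)}\right)^{2} = \left(432 + 14 \left(1 - 56\right)\right)^{2} = \left(432 + 14 \left(-55\right)\right)^{2} = \left(432 - 770\right)^{2} = \left(-338\right)^{2} = 114244$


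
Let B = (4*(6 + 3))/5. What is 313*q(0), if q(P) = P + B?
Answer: 11268/5 ≈ 2253.6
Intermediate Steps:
B = 36/5 (B = (4*9)*(⅕) = 36*(⅕) = 36/5 ≈ 7.2000)
q(P) = 36/5 + P (q(P) = P + 36/5 = 36/5 + P)
313*q(0) = 313*(36/5 + 0) = 313*(36/5) = 11268/5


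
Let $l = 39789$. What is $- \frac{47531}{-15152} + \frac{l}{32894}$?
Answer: $\frac{1083183821}{249204944} \approx 4.3466$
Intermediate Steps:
$- \frac{47531}{-15152} + \frac{l}{32894} = - \frac{47531}{-15152} + \frac{39789}{32894} = \left(-47531\right) \left(- \frac{1}{15152}\right) + 39789 \cdot \frac{1}{32894} = \frac{47531}{15152} + \frac{39789}{32894} = \frac{1083183821}{249204944}$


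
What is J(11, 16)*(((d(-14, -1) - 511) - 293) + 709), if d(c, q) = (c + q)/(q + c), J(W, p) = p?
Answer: -1504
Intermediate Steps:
d(c, q) = 1 (d(c, q) = (c + q)/(c + q) = 1)
J(11, 16)*(((d(-14, -1) - 511) - 293) + 709) = 16*(((1 - 511) - 293) + 709) = 16*((-510 - 293) + 709) = 16*(-803 + 709) = 16*(-94) = -1504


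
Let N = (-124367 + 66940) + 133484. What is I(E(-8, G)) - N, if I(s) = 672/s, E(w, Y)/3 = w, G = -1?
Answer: -76085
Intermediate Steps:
E(w, Y) = 3*w
N = 76057 (N = -57427 + 133484 = 76057)
I(E(-8, G)) - N = 672/((3*(-8))) - 1*76057 = 672/(-24) - 76057 = 672*(-1/24) - 76057 = -28 - 76057 = -76085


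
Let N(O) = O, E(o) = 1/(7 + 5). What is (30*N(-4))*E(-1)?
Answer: -10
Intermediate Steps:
E(o) = 1/12
(30*N(-4))*E(-1) = (30*(-4))*(1/12) = -120*1/12 = -10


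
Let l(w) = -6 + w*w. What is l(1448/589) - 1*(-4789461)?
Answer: 1661564614759/346921 ≈ 4.7895e+6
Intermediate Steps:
l(w) = -6 + w**2
l(1448/589) - 1*(-4789461) = (-6 + (1448/589)**2) - 1*(-4789461) = (-6 + (1448*(1/589))**2) + 4789461 = (-6 + (1448/589)**2) + 4789461 = (-6 + 2096704/346921) + 4789461 = 15178/346921 + 4789461 = 1661564614759/346921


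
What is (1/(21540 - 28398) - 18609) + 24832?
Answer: 42677333/6858 ≈ 6223.0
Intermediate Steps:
(1/(21540 - 28398) - 18609) + 24832 = (1/(-6858) - 18609) + 24832 = (-1/6858 - 18609) + 24832 = -127620523/6858 + 24832 = 42677333/6858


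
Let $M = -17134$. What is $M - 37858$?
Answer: $-54992$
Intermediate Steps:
$M - 37858 = -17134 - 37858 = -54992$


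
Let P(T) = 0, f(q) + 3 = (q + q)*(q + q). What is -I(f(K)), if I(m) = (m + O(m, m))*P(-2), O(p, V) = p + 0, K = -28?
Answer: 0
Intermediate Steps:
f(q) = -3 + 4*q² (f(q) = -3 + (q + q)*(q + q) = -3 + (2*q)*(2*q) = -3 + 4*q²)
O(p, V) = p
I(m) = 0 (I(m) = (m + m)*0 = (2*m)*0 = 0)
-I(f(K)) = -1*0 = 0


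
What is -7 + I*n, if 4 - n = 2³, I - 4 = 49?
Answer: -219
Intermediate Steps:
I = 53 (I = 4 + 49 = 53)
n = -4 (n = 4 - 1*2³ = 4 - 1*8 = 4 - 8 = -4)
-7 + I*n = -7 + 53*(-4) = -7 - 212 = -219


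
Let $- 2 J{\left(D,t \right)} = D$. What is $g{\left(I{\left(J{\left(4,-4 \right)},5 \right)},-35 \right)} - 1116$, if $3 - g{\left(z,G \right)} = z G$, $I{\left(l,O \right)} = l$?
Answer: $-1183$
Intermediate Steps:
$J{\left(D,t \right)} = - \frac{D}{2}$
$g{\left(z,G \right)} = 3 - G z$ ($g{\left(z,G \right)} = 3 - z G = 3 - G z$)
$g{\left(I{\left(J{\left(4,-4 \right)},5 \right)},-35 \right)} - 1116 = \left(3 - - 35 \left(\left(- \frac{1}{2}\right) 4\right)\right) - 1116 = \left(3 - \left(-35\right) \left(-2\right)\right) - 1116 = \left(3 - 70\right) - 1116 = -67 - 1116 = -1183$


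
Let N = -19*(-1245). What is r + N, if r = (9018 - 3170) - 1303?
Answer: 28200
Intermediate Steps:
N = 23655
r = 4545 (r = 5848 - 1303 = 4545)
r + N = 4545 + 23655 = 28200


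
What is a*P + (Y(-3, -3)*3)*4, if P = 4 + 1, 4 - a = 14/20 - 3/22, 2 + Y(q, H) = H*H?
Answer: 1113/11 ≈ 101.18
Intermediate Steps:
Y(q, H) = -2 + H² (Y(q, H) = -2 + H*H = -2 + H²)
a = 189/55 (a = 4 - (14/20 - 3/22) = 4 - (14*(1/20) - 3*1/22) = 4 - (7/10 - 3/22) = 4 - 1*31/55 = 4 - 31/55 = 189/55 ≈ 3.4364)
P = 5
a*P + (Y(-3, -3)*3)*4 = (189/55)*5 + ((-2 + (-3)²)*3)*4 = 189/11 + ((-2 + 9)*3)*4 = 189/11 + (7*3)*4 = 189/11 + 21*4 = 189/11 + 84 = 1113/11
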